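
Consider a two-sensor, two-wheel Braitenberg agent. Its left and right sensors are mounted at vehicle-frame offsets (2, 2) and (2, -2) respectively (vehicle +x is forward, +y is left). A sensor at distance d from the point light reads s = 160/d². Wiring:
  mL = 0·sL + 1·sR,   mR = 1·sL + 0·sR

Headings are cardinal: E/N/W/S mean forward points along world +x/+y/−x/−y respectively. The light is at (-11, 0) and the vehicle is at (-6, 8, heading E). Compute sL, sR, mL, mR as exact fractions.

left sensor world pos  = (-4, 10); dL² = 149
right sensor world pos = (-4, 6); dR² = 85
sL = 160/149 = 160/149
sR = 160/85 = 32/17
mL = 0·sL + 1·sR = 32/17
mR = 1·sL + 0·sR = 160/149

160/149 32/17 32/17 160/149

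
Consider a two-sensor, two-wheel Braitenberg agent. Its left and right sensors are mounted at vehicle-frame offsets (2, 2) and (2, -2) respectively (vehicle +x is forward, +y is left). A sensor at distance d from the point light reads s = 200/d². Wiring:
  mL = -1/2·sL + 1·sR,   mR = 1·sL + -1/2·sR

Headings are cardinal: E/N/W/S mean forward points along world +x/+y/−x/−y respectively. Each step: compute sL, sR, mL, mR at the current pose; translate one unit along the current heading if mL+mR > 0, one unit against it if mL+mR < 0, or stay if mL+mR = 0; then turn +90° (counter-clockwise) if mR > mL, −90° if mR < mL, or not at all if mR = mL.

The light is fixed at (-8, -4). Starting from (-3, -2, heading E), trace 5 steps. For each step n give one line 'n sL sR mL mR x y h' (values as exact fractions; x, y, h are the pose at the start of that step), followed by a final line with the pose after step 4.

n=0: pose=(-3,-2,E); sL=40/13, sR=200/49; mL=1620/637, mR=660/637; mL+mR=2280/637 → advance +1; mR−mL=-960/637 → turn -1·90°
n=1: pose=(-2,-2,S); sL=25/8, sR=25/2; mL=175/16, mR=-25/8; mL+mR=125/16 → advance +1; mR−mL=-225/16 → turn -1·90°
n=2: pose=(-2,-3,W); sL=200/17, sR=8; mL=36/17, mR=132/17; mL+mR=168/17 → advance +1; mR−mL=96/17 → turn +1·90°
n=3: pose=(-3,-3,S); sL=4, sR=20; mL=18, mR=-6; mL+mR=12 → advance +1; mR−mL=-24 → turn -1·90°
n=4: pose=(-3,-4,W); sL=200/13, sR=200/13; mL=100/13, mR=100/13; mL+mR=200/13 → advance +1; mR−mL=0 → turn +0·90°

0 40/13 200/49 1620/637 660/637 -3 -2 E
1 25/8 25/2 175/16 -25/8 -2 -2 S
2 200/17 8 36/17 132/17 -2 -3 W
3 4 20 18 -6 -3 -3 S
4 200/13 200/13 100/13 100/13 -3 -4 W
final -4 -4 W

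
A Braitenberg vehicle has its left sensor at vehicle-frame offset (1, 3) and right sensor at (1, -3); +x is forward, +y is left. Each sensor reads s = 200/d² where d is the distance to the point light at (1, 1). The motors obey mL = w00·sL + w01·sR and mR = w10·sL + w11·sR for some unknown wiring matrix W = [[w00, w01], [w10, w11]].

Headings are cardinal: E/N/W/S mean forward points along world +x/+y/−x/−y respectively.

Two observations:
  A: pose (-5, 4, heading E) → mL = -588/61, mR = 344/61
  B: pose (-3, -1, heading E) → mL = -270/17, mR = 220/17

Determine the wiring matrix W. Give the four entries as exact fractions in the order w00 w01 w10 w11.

obs A: pose=(-5,4,E) → sL=200/61, sR=8, mL=-588/61, mR=344/61
obs B: pose=(-3,-1,E) → sL=20, sR=100/17, mL=-270/17, mR=220/17
sensor matrix S = [[200/61, 8], [20, 100/17]]; det S = -145920/1037
solve [mL_A; mL_B] = S·[w00; w01] and [mR_A; mR_B] = S·[w10; w11]:
  w00 = -1/2, w01 = -1, w10 = 1/2, w11 = 1/2

-1/2 -1 1/2 1/2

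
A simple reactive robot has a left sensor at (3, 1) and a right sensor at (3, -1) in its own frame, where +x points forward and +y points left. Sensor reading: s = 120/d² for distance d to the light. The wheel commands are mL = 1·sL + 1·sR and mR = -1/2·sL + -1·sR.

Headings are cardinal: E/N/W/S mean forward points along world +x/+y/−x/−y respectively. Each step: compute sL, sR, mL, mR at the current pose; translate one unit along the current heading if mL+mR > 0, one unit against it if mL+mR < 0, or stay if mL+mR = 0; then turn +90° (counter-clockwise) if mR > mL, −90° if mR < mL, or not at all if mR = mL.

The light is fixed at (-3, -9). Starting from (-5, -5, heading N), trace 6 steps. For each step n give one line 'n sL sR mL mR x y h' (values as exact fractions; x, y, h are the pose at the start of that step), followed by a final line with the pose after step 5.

0 60/29 12/5 648/145 -498/145 -5 -5 N
1 120/37 120/17 6480/629 -5460/629 -5 -4 E
2 30 15 45 -30 -4 -4 S
3 24/5 120/41 1584/205 -1092/205 -4 -5 W
4 60/29 12/5 648/145 -498/145 -5 -5 N
5 120/37 120/17 6480/629 -5460/629 -5 -4 E
final -4 -4 S

n=0: pose=(-5,-5,N); sL=60/29, sR=12/5; mL=648/145, mR=-498/145; mL+mR=30/29 → advance +1; mR−mL=-1146/145 → turn -1·90°
n=1: pose=(-5,-4,E); sL=120/37, sR=120/17; mL=6480/629, mR=-5460/629; mL+mR=60/37 → advance +1; mR−mL=-11940/629 → turn -1·90°
n=2: pose=(-4,-4,S); sL=30, sR=15; mL=45, mR=-30; mL+mR=15 → advance +1; mR−mL=-75 → turn -1·90°
n=3: pose=(-4,-5,W); sL=24/5, sR=120/41; mL=1584/205, mR=-1092/205; mL+mR=12/5 → advance +1; mR−mL=-2676/205 → turn -1·90°
n=4: pose=(-5,-5,N); sL=60/29, sR=12/5; mL=648/145, mR=-498/145; mL+mR=30/29 → advance +1; mR−mL=-1146/145 → turn -1·90°
n=5: pose=(-5,-4,E); sL=120/37, sR=120/17; mL=6480/629, mR=-5460/629; mL+mR=60/37 → advance +1; mR−mL=-11940/629 → turn -1·90°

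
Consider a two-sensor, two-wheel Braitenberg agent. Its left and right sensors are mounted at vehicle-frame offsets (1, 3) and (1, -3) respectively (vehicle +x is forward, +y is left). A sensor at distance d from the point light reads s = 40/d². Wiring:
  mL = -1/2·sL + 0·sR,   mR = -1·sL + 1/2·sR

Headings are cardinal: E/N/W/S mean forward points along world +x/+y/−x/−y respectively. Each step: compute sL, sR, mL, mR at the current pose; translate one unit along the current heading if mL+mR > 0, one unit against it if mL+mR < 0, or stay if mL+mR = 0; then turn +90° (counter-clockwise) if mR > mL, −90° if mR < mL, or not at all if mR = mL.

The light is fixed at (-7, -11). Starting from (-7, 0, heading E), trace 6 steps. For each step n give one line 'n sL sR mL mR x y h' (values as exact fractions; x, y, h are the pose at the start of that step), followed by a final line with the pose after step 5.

0 40/197 8/13 -20/197 268/2561 -7 0 E
1 10/37 1/4 -5/37 -43/296 -6 0 N
2 40/173 40/53 -20/173 1340/9169 -6 -1 E
3 20/61 20/73 -10/61 -850/4453 -5 -1 N
4 40/153 8/9 -20/153 28/153 -5 -2 E
5 2/5 5/17 -1/5 -43/170 -4 -2 N
final -4 -3 E

n=0: pose=(-7,0,E); sL=40/197, sR=8/13; mL=-20/197, mR=268/2561; mL+mR=8/2561 → advance +1; mR−mL=528/2561 → turn +1·90°
n=1: pose=(-6,0,N); sL=10/37, sR=1/4; mL=-5/37, mR=-43/296; mL+mR=-83/296 → advance -1; mR−mL=-3/296 → turn -1·90°
n=2: pose=(-6,-1,E); sL=40/173, sR=40/53; mL=-20/173, mR=1340/9169; mL+mR=280/9169 → advance +1; mR−mL=2400/9169 → turn +1·90°
n=3: pose=(-5,-1,N); sL=20/61, sR=20/73; mL=-10/61, mR=-850/4453; mL+mR=-1580/4453 → advance -1; mR−mL=-120/4453 → turn -1·90°
n=4: pose=(-5,-2,E); sL=40/153, sR=8/9; mL=-20/153, mR=28/153; mL+mR=8/153 → advance +1; mR−mL=16/51 → turn +1·90°
n=5: pose=(-4,-2,N); sL=2/5, sR=5/17; mL=-1/5, mR=-43/170; mL+mR=-77/170 → advance -1; mR−mL=-9/170 → turn -1·90°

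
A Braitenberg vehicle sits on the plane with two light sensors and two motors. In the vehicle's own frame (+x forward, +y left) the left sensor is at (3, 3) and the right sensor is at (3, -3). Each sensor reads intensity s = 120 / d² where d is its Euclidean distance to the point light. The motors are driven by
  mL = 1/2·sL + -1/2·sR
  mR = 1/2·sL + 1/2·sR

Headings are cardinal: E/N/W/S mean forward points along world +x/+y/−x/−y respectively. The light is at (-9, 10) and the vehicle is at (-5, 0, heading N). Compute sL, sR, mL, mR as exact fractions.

left sensor world pos  = (-8, 3); dL² = 50
right sensor world pos = (-2, 3); dR² = 98
sL = 120/50 = 12/5
sR = 120/98 = 60/49
mL = 1/2·sL + -1/2·sR = 144/245
mR = 1/2·sL + 1/2·sR = 444/245

12/5 60/49 144/245 444/245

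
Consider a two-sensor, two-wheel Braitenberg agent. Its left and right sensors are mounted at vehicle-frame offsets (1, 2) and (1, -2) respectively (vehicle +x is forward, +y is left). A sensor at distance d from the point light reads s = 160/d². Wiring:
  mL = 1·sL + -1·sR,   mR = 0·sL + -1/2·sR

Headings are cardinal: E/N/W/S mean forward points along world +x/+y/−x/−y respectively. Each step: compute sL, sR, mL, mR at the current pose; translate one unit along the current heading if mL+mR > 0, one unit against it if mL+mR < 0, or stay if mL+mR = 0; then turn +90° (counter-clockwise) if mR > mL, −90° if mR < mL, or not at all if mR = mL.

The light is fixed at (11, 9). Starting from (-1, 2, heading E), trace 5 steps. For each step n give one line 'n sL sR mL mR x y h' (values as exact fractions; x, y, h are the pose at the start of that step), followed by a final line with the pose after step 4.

0 80/73 80/101 2240/7373 -40/101 -1 2 E
1 32/37 160/289 3328/10693 -80/289 -2 2 S
2 20/37 20/29 -160/1073 -10/29 -2 1 W
3 32/49 160/149 -3072/7301 -80/149 -1 1 N
4 16/17 80/121 576/2057 -40/121 -1 0 E
final -2 0 S

n=0: pose=(-1,2,E); sL=80/73, sR=80/101; mL=2240/7373, mR=-40/101; mL+mR=-680/7373 → advance -1; mR−mL=-5160/7373 → turn -1·90°
n=1: pose=(-2,2,S); sL=32/37, sR=160/289; mL=3328/10693, mR=-80/289; mL+mR=368/10693 → advance +1; mR−mL=-6288/10693 → turn -1·90°
n=2: pose=(-2,1,W); sL=20/37, sR=20/29; mL=-160/1073, mR=-10/29; mL+mR=-530/1073 → advance -1; mR−mL=-210/1073 → turn -1·90°
n=3: pose=(-1,1,N); sL=32/49, sR=160/149; mL=-3072/7301, mR=-80/149; mL+mR=-6992/7301 → advance -1; mR−mL=-848/7301 → turn -1·90°
n=4: pose=(-1,0,E); sL=16/17, sR=80/121; mL=576/2057, mR=-40/121; mL+mR=-104/2057 → advance -1; mR−mL=-1256/2057 → turn -1·90°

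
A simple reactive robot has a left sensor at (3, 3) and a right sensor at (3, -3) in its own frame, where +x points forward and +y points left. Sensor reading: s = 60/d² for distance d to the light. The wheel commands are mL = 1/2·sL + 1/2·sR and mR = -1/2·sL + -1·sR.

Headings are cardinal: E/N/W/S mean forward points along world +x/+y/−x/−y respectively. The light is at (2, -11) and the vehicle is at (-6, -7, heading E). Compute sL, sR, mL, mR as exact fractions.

left sensor world pos  = (-3, -4); dL² = 74
right sensor world pos = (-3, -10); dR² = 26
sL = 60/74 = 30/37
sR = 60/26 = 30/13
mL = 1/2·sL + 1/2·sR = 750/481
mR = -1/2·sL + -1·sR = -1305/481

30/37 30/13 750/481 -1305/481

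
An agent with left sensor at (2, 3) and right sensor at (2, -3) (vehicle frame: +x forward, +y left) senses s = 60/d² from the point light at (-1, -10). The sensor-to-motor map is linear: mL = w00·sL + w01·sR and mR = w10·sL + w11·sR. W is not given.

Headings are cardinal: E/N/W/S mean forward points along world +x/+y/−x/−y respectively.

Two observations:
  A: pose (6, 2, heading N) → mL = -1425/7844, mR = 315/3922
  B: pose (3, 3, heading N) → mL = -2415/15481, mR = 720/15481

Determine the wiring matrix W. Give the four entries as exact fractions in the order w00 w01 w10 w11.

-1 1/2 1 -1

obs A: pose=(6,2,N) → sL=15/53, sR=15/74, mL=-1425/7844, mR=315/3922
obs B: pose=(3,3,N) → sL=30/113, sR=30/137, mL=-2415/15481, mR=720/15481
sensor matrix S = [[15/53, 15/74], [30/113, 30/137]]; det S = 247725/30358241
solve [mL_A; mL_B] = S·[w00; w01] and [mR_A; mR_B] = S·[w10; w11]:
  w00 = -1, w01 = 1/2, w10 = 1, w11 = -1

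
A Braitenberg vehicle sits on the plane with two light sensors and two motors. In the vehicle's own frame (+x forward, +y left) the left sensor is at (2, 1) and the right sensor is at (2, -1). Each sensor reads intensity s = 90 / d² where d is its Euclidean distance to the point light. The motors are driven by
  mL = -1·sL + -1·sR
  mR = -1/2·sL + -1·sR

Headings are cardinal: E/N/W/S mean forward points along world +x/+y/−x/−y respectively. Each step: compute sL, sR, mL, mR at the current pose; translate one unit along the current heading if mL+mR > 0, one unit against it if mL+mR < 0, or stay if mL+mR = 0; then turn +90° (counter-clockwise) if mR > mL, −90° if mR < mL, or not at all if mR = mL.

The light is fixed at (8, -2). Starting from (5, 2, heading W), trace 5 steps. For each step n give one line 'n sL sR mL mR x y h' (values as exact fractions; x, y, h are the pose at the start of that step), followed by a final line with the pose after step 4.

0 45/17 9/5 -378/85 -531/170 5 2 W
1 18 90/13 -324/13 -207/13 6 2 S
2 5/2 45/8 -65/8 -55/8 6 3 E
3 18/13 90/53 -2124/689 -1647/689 5 3 N
4 45/17 9/5 -378/85 -531/170 5 2 W
final 6 2 S

n=0: pose=(5,2,W); sL=45/17, sR=9/5; mL=-378/85, mR=-531/170; mL+mR=-1287/170 → advance -1; mR−mL=45/34 → turn +1·90°
n=1: pose=(6,2,S); sL=18, sR=90/13; mL=-324/13, mR=-207/13; mL+mR=-531/13 → advance -1; mR−mL=9 → turn +1·90°
n=2: pose=(6,3,E); sL=5/2, sR=45/8; mL=-65/8, mR=-55/8; mL+mR=-15 → advance -1; mR−mL=5/4 → turn +1·90°
n=3: pose=(5,3,N); sL=18/13, sR=90/53; mL=-2124/689, mR=-1647/689; mL+mR=-3771/689 → advance -1; mR−mL=9/13 → turn +1·90°
n=4: pose=(5,2,W); sL=45/17, sR=9/5; mL=-378/85, mR=-531/170; mL+mR=-1287/170 → advance -1; mR−mL=45/34 → turn +1·90°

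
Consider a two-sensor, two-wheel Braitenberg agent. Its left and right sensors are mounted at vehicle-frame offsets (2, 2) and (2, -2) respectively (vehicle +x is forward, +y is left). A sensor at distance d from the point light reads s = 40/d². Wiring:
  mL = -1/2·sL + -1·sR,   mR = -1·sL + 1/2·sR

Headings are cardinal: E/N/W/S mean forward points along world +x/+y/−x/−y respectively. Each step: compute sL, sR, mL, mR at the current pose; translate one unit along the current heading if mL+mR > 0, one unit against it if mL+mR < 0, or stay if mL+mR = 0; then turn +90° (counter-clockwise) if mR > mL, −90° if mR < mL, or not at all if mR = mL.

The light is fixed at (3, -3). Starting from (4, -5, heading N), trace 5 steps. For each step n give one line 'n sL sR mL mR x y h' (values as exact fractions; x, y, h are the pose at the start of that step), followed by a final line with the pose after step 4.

0 40 40/9 -220/9 -340/9 4 -5 N
1 4 20/17 -54/17 -58/17 4 -6 E
2 40/29 40/29 -60/29 -20/29 3 -6 S
3 10 2 -7 -9 3 -5 E
4 40/17 8/5 -236/85 -132/85 2 -5 S
final 2 -4 E

n=0: pose=(4,-5,N); sL=40, sR=40/9; mL=-220/9, mR=-340/9; mL+mR=-560/9 → advance -1; mR−mL=-40/3 → turn -1·90°
n=1: pose=(4,-6,E); sL=4, sR=20/17; mL=-54/17, mR=-58/17; mL+mR=-112/17 → advance -1; mR−mL=-4/17 → turn -1·90°
n=2: pose=(3,-6,S); sL=40/29, sR=40/29; mL=-60/29, mR=-20/29; mL+mR=-80/29 → advance -1; mR−mL=40/29 → turn +1·90°
n=3: pose=(3,-5,E); sL=10, sR=2; mL=-7, mR=-9; mL+mR=-16 → advance -1; mR−mL=-2 → turn -1·90°
n=4: pose=(2,-5,S); sL=40/17, sR=8/5; mL=-236/85, mR=-132/85; mL+mR=-368/85 → advance -1; mR−mL=104/85 → turn +1·90°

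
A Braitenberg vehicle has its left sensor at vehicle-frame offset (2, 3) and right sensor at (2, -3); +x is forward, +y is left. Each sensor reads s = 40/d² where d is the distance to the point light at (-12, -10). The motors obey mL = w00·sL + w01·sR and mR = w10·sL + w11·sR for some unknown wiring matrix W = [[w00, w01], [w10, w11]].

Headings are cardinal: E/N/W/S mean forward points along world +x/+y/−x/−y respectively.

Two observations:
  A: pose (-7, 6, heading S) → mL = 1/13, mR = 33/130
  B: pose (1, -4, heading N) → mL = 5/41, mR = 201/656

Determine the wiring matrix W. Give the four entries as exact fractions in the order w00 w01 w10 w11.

1/2 0 1 1/2

obs A: pose=(-7,6,S) → sL=2/13, sR=1/5, mL=1/13, mR=33/130
obs B: pose=(1,-4,N) → sL=10/41, sR=1/8, mL=5/41, mR=201/656
sensor matrix S = [[2/13, 1/5], [10/41, 1/8]]; det S = -63/2132
solve [mL_A; mL_B] = S·[w00; w01] and [mR_A; mR_B] = S·[w10; w11]:
  w00 = 1/2, w01 = 0, w10 = 1, w11 = 1/2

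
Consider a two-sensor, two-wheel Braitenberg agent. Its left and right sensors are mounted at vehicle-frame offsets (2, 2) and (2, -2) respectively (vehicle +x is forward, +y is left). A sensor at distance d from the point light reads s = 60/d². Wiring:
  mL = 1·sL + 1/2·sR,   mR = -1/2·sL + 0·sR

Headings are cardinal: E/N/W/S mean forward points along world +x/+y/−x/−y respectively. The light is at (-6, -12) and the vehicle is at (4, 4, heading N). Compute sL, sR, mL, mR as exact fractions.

left sensor world pos  = (2, 6); dL² = 388
right sensor world pos = (6, 6); dR² = 468
sL = 60/388 = 15/97
sR = 60/468 = 5/39
mL = 1·sL + 1/2·sR = 1655/7566
mR = -1/2·sL + 0·sR = -15/194

15/97 5/39 1655/7566 -15/194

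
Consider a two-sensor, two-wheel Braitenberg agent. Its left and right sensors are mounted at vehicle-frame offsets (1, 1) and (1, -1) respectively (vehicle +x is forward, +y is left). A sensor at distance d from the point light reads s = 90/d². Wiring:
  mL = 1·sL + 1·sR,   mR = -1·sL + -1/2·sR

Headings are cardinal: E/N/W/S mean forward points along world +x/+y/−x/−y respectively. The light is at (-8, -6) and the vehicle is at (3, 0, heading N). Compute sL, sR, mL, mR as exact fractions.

left sensor world pos  = (2, 1); dL² = 149
right sensor world pos = (4, 1); dR² = 193
sL = 90/149 = 90/149
sR = 90/193 = 90/193
mL = 1·sL + 1·sR = 30780/28757
mR = -1·sL + -1/2·sR = -24075/28757

90/149 90/193 30780/28757 -24075/28757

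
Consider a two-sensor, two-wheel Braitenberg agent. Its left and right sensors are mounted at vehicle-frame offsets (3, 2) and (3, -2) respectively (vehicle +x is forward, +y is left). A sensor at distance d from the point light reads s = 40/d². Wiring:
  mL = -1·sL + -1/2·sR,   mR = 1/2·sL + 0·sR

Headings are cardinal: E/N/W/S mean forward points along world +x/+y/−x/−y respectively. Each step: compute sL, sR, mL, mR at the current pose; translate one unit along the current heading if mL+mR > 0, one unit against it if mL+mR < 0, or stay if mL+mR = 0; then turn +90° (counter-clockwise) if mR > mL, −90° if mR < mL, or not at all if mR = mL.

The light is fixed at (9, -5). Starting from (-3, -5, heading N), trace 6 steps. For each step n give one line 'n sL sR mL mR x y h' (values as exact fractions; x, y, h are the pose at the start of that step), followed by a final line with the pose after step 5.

0 8/41 40/109 -1692/4469 4/41 -3 -5 N
1 20/117 20/113 -3430/13221 10/117 -3 -6 W
2 40/97 8/37 -1868/3589 20/97 -2 -6 S
3 10/17 10/17 -15/17 5/17 -2 -5 E
4 8/41 40/109 -1692/4469 4/41 -3 -5 N
5 20/117 20/113 -3430/13221 10/117 -3 -6 W
final -2 -6 S

n=0: pose=(-3,-5,N); sL=8/41, sR=40/109; mL=-1692/4469, mR=4/41; mL+mR=-1256/4469 → advance -1; mR−mL=2128/4469 → turn +1·90°
n=1: pose=(-3,-6,W); sL=20/117, sR=20/113; mL=-3430/13221, mR=10/117; mL+mR=-2300/13221 → advance -1; mR−mL=1520/4407 → turn +1·90°
n=2: pose=(-2,-6,S); sL=40/97, sR=8/37; mL=-1868/3589, mR=20/97; mL+mR=-1128/3589 → advance -1; mR−mL=2608/3589 → turn +1·90°
n=3: pose=(-2,-5,E); sL=10/17, sR=10/17; mL=-15/17, mR=5/17; mL+mR=-10/17 → advance -1; mR−mL=20/17 → turn +1·90°
n=4: pose=(-3,-5,N); sL=8/41, sR=40/109; mL=-1692/4469, mR=4/41; mL+mR=-1256/4469 → advance -1; mR−mL=2128/4469 → turn +1·90°
n=5: pose=(-3,-6,W); sL=20/117, sR=20/113; mL=-3430/13221, mR=10/117; mL+mR=-2300/13221 → advance -1; mR−mL=1520/4407 → turn +1·90°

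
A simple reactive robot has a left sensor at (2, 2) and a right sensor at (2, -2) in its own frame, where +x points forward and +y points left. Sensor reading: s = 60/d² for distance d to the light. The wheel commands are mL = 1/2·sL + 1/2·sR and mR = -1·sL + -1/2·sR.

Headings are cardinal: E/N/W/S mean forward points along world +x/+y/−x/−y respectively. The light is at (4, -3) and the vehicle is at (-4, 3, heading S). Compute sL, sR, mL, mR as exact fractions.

15/13 15/29 315/377 -1065/754

left sensor world pos  = (-2, 1); dL² = 52
right sensor world pos = (-6, 1); dR² = 116
sL = 60/52 = 15/13
sR = 60/116 = 15/29
mL = 1/2·sL + 1/2·sR = 315/377
mR = -1·sL + -1/2·sR = -1065/754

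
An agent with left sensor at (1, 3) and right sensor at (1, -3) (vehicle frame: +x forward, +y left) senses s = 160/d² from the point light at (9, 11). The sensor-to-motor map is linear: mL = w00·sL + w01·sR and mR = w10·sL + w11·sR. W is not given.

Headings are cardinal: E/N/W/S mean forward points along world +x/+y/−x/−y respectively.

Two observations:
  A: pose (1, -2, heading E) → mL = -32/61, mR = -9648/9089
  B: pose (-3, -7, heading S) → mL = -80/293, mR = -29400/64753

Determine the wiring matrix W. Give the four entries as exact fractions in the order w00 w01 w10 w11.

obs A: pose=(1,-2,E) → sL=160/149, sR=32/61, mL=-32/61, mR=-9648/9089
obs B: pose=(-3,-7,S) → sL=80/221, sR=80/293, mL=-80/293, mR=-29400/64753
sensor matrix S = [[160/149, 32/61], [80/221, 80/293]]; det S = 60794880/588540017
solve [mL_A; mL_B] = S·[w00; w01] and [mR_A; mR_B] = S·[w10; w11]:
  w00 = 0, w01 = -1, w10 = -1/2, w11 = -1

0 -1 -1/2 -1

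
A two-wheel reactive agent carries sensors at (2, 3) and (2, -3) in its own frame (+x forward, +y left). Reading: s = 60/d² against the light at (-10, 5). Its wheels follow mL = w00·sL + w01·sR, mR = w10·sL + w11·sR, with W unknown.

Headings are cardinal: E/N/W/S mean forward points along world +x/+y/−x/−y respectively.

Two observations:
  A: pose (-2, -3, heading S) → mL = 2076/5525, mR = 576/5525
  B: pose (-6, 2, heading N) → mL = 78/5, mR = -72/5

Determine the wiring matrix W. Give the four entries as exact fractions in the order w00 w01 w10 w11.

obs A: pose=(-2,-3,S) → sL=60/221, sR=12/25, mL=2076/5525, mR=576/5525
obs B: pose=(-6,2,N) → sL=30, sR=6/5, mL=78/5, mR=-72/5
sensor matrix S = [[60/221, 12/25], [30, 6/5]]; det S = -15552/1105
solve [mL_A; mL_B] = S·[w00; w01] and [mR_A; mR_B] = S·[w10; w11]:
  w00 = 1/2, w01 = 1/2, w10 = -1/2, w11 = 1/2

1/2 1/2 -1/2 1/2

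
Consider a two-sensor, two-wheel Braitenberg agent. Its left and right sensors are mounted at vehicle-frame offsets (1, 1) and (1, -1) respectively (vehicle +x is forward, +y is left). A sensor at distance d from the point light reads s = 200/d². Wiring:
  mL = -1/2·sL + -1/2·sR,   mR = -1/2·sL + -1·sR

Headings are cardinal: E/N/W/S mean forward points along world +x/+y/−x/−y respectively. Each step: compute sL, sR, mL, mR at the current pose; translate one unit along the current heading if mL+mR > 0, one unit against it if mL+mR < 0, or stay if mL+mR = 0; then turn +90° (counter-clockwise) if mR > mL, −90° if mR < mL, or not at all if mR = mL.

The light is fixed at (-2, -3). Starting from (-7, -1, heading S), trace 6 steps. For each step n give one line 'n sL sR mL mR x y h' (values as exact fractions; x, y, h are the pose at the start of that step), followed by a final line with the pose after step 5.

n=0: pose=(-7,-1,S); sL=200/17, sR=200/37; mL=-5400/629, mR=-7100/629; mL+mR=-12500/629 → advance -1; mR−mL=-100/37 → turn -1·90°
n=1: pose=(-7,0,W); sL=5, sR=50/13; mL=-115/26, mR=-165/26; mL+mR=-140/13 → advance -1; mR−mL=-25/13 → turn -1·90°
n=2: pose=(-6,0,N); sL=200/41, sR=8; mL=-264/41, mR=-428/41; mL+mR=-692/41 → advance -1; mR−mL=-4 → turn -1·90°
n=3: pose=(-6,-1,E); sL=100/9, sR=20; mL=-140/9, mR=-230/9; mL+mR=-370/9 → advance -1; mR−mL=-10 → turn -1·90°
n=4: pose=(-7,-1,S); sL=200/17, sR=200/37; mL=-5400/629, mR=-7100/629; mL+mR=-12500/629 → advance -1; mR−mL=-100/37 → turn -1·90°
n=5: pose=(-7,0,W); sL=5, sR=50/13; mL=-115/26, mR=-165/26; mL+mR=-140/13 → advance -1; mR−mL=-25/13 → turn -1·90°

0 200/17 200/37 -5400/629 -7100/629 -7 -1 S
1 5 50/13 -115/26 -165/26 -7 0 W
2 200/41 8 -264/41 -428/41 -6 0 N
3 100/9 20 -140/9 -230/9 -6 -1 E
4 200/17 200/37 -5400/629 -7100/629 -7 -1 S
5 5 50/13 -115/26 -165/26 -7 0 W
final -6 0 N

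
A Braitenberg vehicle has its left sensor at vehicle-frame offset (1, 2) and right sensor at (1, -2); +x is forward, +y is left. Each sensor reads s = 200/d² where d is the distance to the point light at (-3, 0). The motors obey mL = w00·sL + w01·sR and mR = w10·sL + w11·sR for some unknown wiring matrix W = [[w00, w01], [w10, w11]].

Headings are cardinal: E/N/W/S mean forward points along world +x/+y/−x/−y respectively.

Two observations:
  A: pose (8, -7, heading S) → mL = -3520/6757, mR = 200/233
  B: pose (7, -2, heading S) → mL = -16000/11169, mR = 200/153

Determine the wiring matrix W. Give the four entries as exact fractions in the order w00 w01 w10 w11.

obs A: pose=(8,-7,S) → sL=200/233, sR=40/29, mL=-3520/6757, mR=200/233
obs B: pose=(7,-2,S) → sL=200/153, sR=200/73, mL=-16000/11169, mR=200/153
sensor matrix S = [[200/233, 40/29], [200/153, 200/73]]; det S = 41408000/75468933
solve [mL_A; mL_B] = S·[w00; w01] and [mR_A; mR_B] = S·[w10; w11]:
  w00 = 1, w01 = -1, w10 = 1, w11 = 0

1 -1 1 0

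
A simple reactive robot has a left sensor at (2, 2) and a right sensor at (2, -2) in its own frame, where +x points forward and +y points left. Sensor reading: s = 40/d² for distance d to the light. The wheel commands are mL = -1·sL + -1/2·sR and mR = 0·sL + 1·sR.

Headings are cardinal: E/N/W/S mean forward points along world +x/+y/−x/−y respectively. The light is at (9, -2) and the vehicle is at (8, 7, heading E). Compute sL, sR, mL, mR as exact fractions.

left sensor world pos  = (10, 9); dL² = 122
right sensor world pos = (10, 5); dR² = 50
sL = 40/122 = 20/61
sR = 40/50 = 4/5
mL = -1·sL + -1/2·sR = -222/305
mR = 0·sL + 1·sR = 4/5

20/61 4/5 -222/305 4/5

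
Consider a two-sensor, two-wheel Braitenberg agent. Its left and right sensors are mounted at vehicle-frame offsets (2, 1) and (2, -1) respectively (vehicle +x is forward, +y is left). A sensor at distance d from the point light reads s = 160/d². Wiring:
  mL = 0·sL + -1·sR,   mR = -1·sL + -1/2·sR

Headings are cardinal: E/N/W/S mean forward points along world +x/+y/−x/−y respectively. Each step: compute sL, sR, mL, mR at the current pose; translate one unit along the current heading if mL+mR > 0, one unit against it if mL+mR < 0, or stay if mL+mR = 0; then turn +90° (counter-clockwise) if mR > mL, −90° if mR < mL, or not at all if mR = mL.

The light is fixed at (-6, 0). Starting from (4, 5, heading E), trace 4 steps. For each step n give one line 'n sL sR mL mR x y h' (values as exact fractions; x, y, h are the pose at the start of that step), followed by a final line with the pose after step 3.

0 8/9 1 -1 -25/18 4 5 E
1 160/109 160/73 -160/73 -20400/7957 3 5 S
2 80/37 80/49 -80/49 -5400/1813 3 6 W
3 32/29 32/37 -32/37 -1648/1073 4 6 N
final 4 5 E

n=0: pose=(4,5,E); sL=8/9, sR=1; mL=-1, mR=-25/18; mL+mR=-43/18 → advance -1; mR−mL=-7/18 → turn -1·90°
n=1: pose=(3,5,S); sL=160/109, sR=160/73; mL=-160/73, mR=-20400/7957; mL+mR=-37840/7957 → advance -1; mR−mL=-2960/7957 → turn -1·90°
n=2: pose=(3,6,W); sL=80/37, sR=80/49; mL=-80/49, mR=-5400/1813; mL+mR=-8360/1813 → advance -1; mR−mL=-2440/1813 → turn -1·90°
n=3: pose=(4,6,N); sL=32/29, sR=32/37; mL=-32/37, mR=-1648/1073; mL+mR=-2576/1073 → advance -1; mR−mL=-720/1073 → turn -1·90°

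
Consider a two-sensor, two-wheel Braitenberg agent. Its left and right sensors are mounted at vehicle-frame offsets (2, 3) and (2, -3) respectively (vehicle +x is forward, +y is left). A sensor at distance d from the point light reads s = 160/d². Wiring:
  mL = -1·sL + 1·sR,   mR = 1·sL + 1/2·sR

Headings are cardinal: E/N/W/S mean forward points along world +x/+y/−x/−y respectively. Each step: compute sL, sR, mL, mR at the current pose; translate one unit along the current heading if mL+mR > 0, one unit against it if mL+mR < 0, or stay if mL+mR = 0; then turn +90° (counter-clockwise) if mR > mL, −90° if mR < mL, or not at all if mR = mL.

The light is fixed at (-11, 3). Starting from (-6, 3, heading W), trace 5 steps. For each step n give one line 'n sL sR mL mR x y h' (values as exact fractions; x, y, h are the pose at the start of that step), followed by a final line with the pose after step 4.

0 80/9 80/9 0 40/3 -6 3 W
1 160/53 32 1536/53 1008/53 -7 3 S
2 8 20 12 18 -7 2 W
3 32/9 160/9 128/9 112/9 -8 2 S
4 80/13 80 960/13 600/13 -8 1 W
final -9 1 N

n=0: pose=(-6,3,W); sL=80/9, sR=80/9; mL=0, mR=40/3; mL+mR=40/3 → advance +1; mR−mL=40/3 → turn +1·90°
n=1: pose=(-7,3,S); sL=160/53, sR=32; mL=1536/53, mR=1008/53; mL+mR=48 → advance +1; mR−mL=-528/53 → turn -1·90°
n=2: pose=(-7,2,W); sL=8, sR=20; mL=12, mR=18; mL+mR=30 → advance +1; mR−mL=6 → turn +1·90°
n=3: pose=(-8,2,S); sL=32/9, sR=160/9; mL=128/9, mR=112/9; mL+mR=80/3 → advance +1; mR−mL=-16/9 → turn -1·90°
n=4: pose=(-8,1,W); sL=80/13, sR=80; mL=960/13, mR=600/13; mL+mR=120 → advance +1; mR−mL=-360/13 → turn -1·90°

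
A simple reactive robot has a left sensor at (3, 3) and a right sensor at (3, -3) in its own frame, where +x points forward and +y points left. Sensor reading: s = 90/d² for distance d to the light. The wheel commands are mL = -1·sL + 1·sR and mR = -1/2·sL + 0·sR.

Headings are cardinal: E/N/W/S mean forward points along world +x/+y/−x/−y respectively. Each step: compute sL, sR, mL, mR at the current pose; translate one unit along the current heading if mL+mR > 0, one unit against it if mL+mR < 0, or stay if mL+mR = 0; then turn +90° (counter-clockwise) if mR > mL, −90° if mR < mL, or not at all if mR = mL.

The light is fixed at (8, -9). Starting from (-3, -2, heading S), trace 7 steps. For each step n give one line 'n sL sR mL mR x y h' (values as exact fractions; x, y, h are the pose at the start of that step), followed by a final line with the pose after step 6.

n=0: pose=(-3,-2,S); sL=9/8, sR=45/106; mL=-297/424, mR=-9/16; mL+mR=-1071/848 → advance -1; mR−mL=117/848 → turn +1·90°
n=1: pose=(-3,-1,E); sL=18/37, sR=90/89; mL=1728/3293, mR=-9/37; mL+mR=927/3293 → advance +1; mR−mL=-2529/3293 → turn -1·90°
n=2: pose=(-2,-1,S); sL=45/37, sR=45/97; mL=-2700/3589, mR=-45/74; mL+mR=-9765/7178 → advance -1; mR−mL=1035/7178 → turn +1·90°
n=3: pose=(-2,0,E); sL=90/193, sR=18/17; mL=1944/3281, mR=-45/193; mL+mR=1179/3281 → advance +1; mR−mL=-2709/3281 → turn -1·90°
n=4: pose=(-1,0,S); sL=5/4, sR=1/2; mL=-3/4, mR=-5/8; mL+mR=-11/8 → advance -1; mR−mL=1/8 → turn +1·90°
n=5: pose=(-1,1,E); sL=18/41, sR=18/17; mL=432/697, mR=-9/41; mL+mR=279/697 → advance +1; mR−mL=-585/697 → turn -1·90°
n=6: pose=(0,1,S); sL=45/37, sR=9/17; mL=-432/629, mR=-45/74; mL+mR=-1629/1258 → advance -1; mR−mL=99/1258 → turn +1·90°

0 9/8 45/106 -297/424 -9/16 -3 -2 S
1 18/37 90/89 1728/3293 -9/37 -3 -1 E
2 45/37 45/97 -2700/3589 -45/74 -2 -1 S
3 90/193 18/17 1944/3281 -45/193 -2 0 E
4 5/4 1/2 -3/4 -5/8 -1 0 S
5 18/41 18/17 432/697 -9/41 -1 1 E
6 45/37 9/17 -432/629 -45/74 0 1 S
final 0 2 E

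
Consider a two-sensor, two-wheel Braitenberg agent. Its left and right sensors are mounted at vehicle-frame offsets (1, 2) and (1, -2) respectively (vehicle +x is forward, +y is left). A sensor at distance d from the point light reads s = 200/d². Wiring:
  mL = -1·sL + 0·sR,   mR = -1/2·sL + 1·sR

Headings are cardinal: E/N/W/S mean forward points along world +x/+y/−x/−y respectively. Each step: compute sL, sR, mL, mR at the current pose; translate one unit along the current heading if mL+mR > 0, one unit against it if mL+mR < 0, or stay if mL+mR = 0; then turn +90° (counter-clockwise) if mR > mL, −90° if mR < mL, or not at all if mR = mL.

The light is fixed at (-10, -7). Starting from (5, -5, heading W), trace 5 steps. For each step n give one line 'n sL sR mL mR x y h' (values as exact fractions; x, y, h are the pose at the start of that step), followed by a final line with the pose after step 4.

0 50/49 50/53 -50/49 1125/2597 5 -5 W
1 8/13 200/197 -8/13 1812/2561 6 -5 S
2 100/149 20/29 -100/149 1530/4321 6 -6 E
3 200/173 200/293 -200/173 5300/50689 5 -6 N
4 1 1 -1 1/2 5 -7 W
final 6 -7 S

n=0: pose=(5,-5,W); sL=50/49, sR=50/53; mL=-50/49, mR=1125/2597; mL+mR=-1525/2597 → advance -1; mR−mL=3775/2597 → turn +1·90°
n=1: pose=(6,-5,S); sL=8/13, sR=200/197; mL=-8/13, mR=1812/2561; mL+mR=236/2561 → advance +1; mR−mL=3388/2561 → turn +1·90°
n=2: pose=(6,-6,E); sL=100/149, sR=20/29; mL=-100/149, mR=1530/4321; mL+mR=-1370/4321 → advance -1; mR−mL=4430/4321 → turn +1·90°
n=3: pose=(5,-6,N); sL=200/173, sR=200/293; mL=-200/173, mR=5300/50689; mL+mR=-53300/50689 → advance -1; mR−mL=63900/50689 → turn +1·90°
n=4: pose=(5,-7,W); sL=1, sR=1; mL=-1, mR=1/2; mL+mR=-1/2 → advance -1; mR−mL=3/2 → turn +1·90°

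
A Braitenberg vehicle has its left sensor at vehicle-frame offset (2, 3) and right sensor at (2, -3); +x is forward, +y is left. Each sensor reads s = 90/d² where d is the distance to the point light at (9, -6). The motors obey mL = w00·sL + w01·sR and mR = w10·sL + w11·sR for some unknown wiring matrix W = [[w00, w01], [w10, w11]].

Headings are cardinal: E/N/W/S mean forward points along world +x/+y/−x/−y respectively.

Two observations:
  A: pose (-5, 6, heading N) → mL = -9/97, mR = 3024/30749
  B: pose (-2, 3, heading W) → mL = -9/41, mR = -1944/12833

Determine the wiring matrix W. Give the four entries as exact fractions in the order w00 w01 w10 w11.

-1/2 0 -1 1

obs A: pose=(-5,6,N) → sL=18/97, sR=90/317, mL=-9/97, mR=3024/30749
obs B: pose=(-2,3,W) → sL=18/41, sR=90/313, mL=-9/41, mR=-1944/12833
sensor matrix S = [[18/97, 90/317], [18/41, 90/313]]; det S = -28129680/394601917
solve [mL_A; mL_B] = S·[w00; w01] and [mR_A; mR_B] = S·[w10; w11]:
  w00 = -1/2, w01 = 0, w10 = -1, w11 = 1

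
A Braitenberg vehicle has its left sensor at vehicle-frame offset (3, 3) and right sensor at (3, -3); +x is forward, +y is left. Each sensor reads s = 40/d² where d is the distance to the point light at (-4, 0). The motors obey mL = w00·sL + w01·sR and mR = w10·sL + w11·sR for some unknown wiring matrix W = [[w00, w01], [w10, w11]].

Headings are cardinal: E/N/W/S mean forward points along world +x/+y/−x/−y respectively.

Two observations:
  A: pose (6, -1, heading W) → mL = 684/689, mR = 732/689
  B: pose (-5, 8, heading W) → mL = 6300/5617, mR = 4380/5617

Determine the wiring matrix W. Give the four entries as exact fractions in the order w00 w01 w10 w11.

1 1/2 1/2 1

obs A: pose=(6,-1,W) → sL=8/13, sR=40/53, mL=684/689, mR=732/689
obs B: pose=(-5,8,W) → sL=40/41, sR=40/137, mL=6300/5617, mR=4380/5617
sensor matrix S = [[8/13, 40/53], [40/41, 40/137]]; det S = -2154240/3870113
solve [mL_A; mL_B] = S·[w00; w01] and [mR_A; mR_B] = S·[w10; w11]:
  w00 = 1, w01 = 1/2, w10 = 1/2, w11 = 1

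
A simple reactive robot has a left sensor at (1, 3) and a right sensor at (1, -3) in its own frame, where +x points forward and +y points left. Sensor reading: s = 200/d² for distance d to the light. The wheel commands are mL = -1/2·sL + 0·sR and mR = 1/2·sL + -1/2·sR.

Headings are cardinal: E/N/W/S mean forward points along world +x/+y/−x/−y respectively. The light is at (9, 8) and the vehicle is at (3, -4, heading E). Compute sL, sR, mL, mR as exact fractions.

left sensor world pos  = (4, -1); dL² = 106
right sensor world pos = (4, -7); dR² = 250
sL = 200/106 = 100/53
sR = 200/250 = 4/5
mL = -1/2·sL + 0·sR = -50/53
mR = 1/2·sL + -1/2·sR = 144/265

100/53 4/5 -50/53 144/265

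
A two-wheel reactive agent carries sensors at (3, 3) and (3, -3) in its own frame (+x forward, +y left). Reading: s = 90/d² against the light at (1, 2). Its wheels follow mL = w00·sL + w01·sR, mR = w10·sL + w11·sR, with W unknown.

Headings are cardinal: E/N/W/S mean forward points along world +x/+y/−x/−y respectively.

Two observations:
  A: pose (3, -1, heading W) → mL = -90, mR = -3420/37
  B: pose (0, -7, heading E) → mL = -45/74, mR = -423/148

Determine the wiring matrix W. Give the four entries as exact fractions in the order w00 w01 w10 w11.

obs A: pose=(3,-1,W) → sL=90/37, sR=90, mL=-90, mR=-3420/37
obs B: pose=(0,-7,E) → sL=9/4, sR=45/74, mL=-45/74, mR=-423/148
sensor matrix S = [[90/37, 90], [9/4, 45/74]]; det S = -550395/2738
solve [mL_A; mL_B] = S·[w00; w01] and [mR_A; mR_B] = S·[w10; w11]:
  w00 = 0, w01 = -1, w10 = -1, w11 = -1

0 -1 -1 -1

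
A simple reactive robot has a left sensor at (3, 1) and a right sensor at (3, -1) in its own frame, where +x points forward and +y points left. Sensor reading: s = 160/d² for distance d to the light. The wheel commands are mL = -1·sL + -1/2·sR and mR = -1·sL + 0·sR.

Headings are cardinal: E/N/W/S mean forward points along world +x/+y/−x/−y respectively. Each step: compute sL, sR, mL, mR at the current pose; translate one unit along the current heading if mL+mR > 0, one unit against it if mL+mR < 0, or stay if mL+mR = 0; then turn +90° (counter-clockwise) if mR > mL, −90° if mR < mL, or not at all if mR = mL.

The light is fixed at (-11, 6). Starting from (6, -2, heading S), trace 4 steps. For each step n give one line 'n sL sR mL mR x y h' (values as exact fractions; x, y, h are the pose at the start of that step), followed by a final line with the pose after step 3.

0 32/89 160/377 -19184/33553 -32/89 6 -2 S
1 40/109 10/29 -1705/3161 -40/109 6 -1 E
2 160/241 32/61 -13616/14701 -160/241 5 -1 N
3 16/25 80/109 -2744/2725 -16/25 5 -2 W
final 6 -2 S

n=0: pose=(6,-2,S); sL=32/89, sR=160/377; mL=-19184/33553, mR=-32/89; mL+mR=-31248/33553 → advance -1; mR−mL=80/377 → turn +1·90°
n=1: pose=(6,-1,E); sL=40/109, sR=10/29; mL=-1705/3161, mR=-40/109; mL+mR=-2865/3161 → advance -1; mR−mL=5/29 → turn +1·90°
n=2: pose=(5,-1,N); sL=160/241, sR=32/61; mL=-13616/14701, mR=-160/241; mL+mR=-23376/14701 → advance -1; mR−mL=16/61 → turn +1·90°
n=3: pose=(5,-2,W); sL=16/25, sR=80/109; mL=-2744/2725, mR=-16/25; mL+mR=-4488/2725 → advance -1; mR−mL=40/109 → turn +1·90°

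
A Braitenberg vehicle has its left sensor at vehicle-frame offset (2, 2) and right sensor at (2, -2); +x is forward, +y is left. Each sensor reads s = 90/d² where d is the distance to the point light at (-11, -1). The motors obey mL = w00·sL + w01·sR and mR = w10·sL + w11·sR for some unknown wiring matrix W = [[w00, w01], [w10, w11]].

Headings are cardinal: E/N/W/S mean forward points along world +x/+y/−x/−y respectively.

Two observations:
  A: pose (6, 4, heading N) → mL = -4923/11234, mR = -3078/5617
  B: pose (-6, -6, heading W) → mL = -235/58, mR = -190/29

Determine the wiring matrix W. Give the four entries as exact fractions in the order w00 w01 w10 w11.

-1 -1/2 -1 -1

obs A: pose=(6,4,N) → sL=45/137, sR=9/41, mL=-4923/11234, mR=-3078/5617
obs B: pose=(-6,-6,W) → sL=45/29, sR=5, mL=-235/58, mR=-190/29
sensor matrix S = [[45/137, 9/41], [45/29, 5]]; det S = 212040/162893
solve [mL_A; mL_B] = S·[w00; w01] and [mR_A; mR_B] = S·[w10; w11]:
  w00 = -1, w01 = -1/2, w10 = -1, w11 = -1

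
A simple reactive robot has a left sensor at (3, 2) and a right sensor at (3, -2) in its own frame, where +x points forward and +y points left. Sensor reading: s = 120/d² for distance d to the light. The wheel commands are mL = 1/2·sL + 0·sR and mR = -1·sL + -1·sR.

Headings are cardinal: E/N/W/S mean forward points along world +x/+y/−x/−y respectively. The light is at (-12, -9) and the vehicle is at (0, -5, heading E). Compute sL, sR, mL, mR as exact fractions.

40/87 120/229 20/87 -19600/19923

left sensor world pos  = (3, -3); dL² = 261
right sensor world pos = (3, -7); dR² = 229
sL = 120/261 = 40/87
sR = 120/229 = 120/229
mL = 1/2·sL + 0·sR = 20/87
mR = -1·sL + -1·sR = -19600/19923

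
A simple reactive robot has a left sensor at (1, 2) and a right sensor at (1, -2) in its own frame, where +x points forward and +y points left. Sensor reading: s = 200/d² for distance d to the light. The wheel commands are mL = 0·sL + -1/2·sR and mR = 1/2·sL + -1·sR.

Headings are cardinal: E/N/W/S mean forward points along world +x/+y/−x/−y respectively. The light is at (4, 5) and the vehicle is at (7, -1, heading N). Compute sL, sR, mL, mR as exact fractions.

left sensor world pos  = (5, 0); dL² = 26
right sensor world pos = (9, 0); dR² = 50
sL = 200/26 = 100/13
sR = 200/50 = 4
mL = 0·sL + -1/2·sR = -2
mR = 1/2·sL + -1·sR = -2/13

100/13 4 -2 -2/13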